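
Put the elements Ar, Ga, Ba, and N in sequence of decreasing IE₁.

N is in period 2, group 15; Ar is in period 3, group 18; Ga is in period 4, group 13; Ba is in period 6, group 2.
Across a period the outer electron is held more tightly (higher IE₁); down a group it sits in a higher shell, more shielded, and comes off more easily.
Here both period and group differ, so the two effects have to be weighed against each other.
Ga > Ba: both effects reinforce here, so Ga is clearly the higher of the two.
N > Ga: both effects reinforce here, so N is clearly the higher of the two.
Ar > N: the two effects oppose for this pair; the across-period effect wins (1521 vs 1402 kJ/mol).
Tabulated first ionization energy (kJ/mol): N 1402, Ar 1521, Ga 579, Ba 503.
So from highest to lowest: Ar > N > Ga > Ba.

Ar, N, Ga, Ba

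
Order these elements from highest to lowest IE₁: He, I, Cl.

Removing the outermost electron gets harder across a period and easier down a group.
Neither a single period nor a single group — weigh both effects.
Cl > I: they share group 17; the group trend gives Cl the larger value.
He > Cl: both effects reinforce here, so He is clearly the higher of the two.
Approximate values (kJ/mol): He 2372, Cl 1251, I 1008.
So from highest to lowest: He > Cl > I.

He > Cl > I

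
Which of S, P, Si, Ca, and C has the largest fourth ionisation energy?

Ca

The fourth ionization energy removes an electron from the +3 ion. For each element: S³⁺ still has 3 valence electrons; P³⁺ still has 2 valence electrons; Si³⁺ still has 1 valence electron; Ca³⁺ is already 1 electron into the core; C³⁺ still has 1 valence electron.
Pulling an electron out of a noble-gas core costs far more than removing a remaining valence electron, so Ca sits at the high end of IE_4.
Valence configurations: S³⁺ [Ne]3s²3p¹, P³⁺ [Ne]3s², Si³⁺ [Ne]3s¹, C³⁺ [He]2s¹.
S³⁺ loses a lone 3p electron whereas P³⁺ must break into a filled 3s² pair, so IE_4(P) > IE_4(S) even though S has the higher nuclear charge.
Tabulated IE_4 (kJ/mol): S 4556, P 4964, Si 4356, Ca 6491, C 6223.
Hence IE_4: Si < S < P < C < Ca.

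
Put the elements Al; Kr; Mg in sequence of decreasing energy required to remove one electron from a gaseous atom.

Removing the outermost electron gets harder across a period and easier down a group.
These span different periods and groups, so the two trends combine.
Mg > Al: this pair runs against the simple trend — see the exception note.
Kr > Mg: period and group pull opposite ways; the across-period shift dominates (1351 vs 738 kJ/mol).
Note the exception: Mg has a higher first ionization energy than Al, contrary to the simple trend — Al's single 3p electron is easier to remove than one from Mg's filled 3s².
For reference (kJ/mol): Mg 738, Al 578, Kr 1351.
So from highest to lowest: Kr > Mg > Al.

Kr > Mg > Al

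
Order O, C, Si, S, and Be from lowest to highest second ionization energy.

Si < Be < S < C < O

The second ionization energy removes an electron from the +1 ion. For each element: O⁺ still has 5 valence electrons; C⁺ still has 3 valence electrons; Si⁺ still has 3 valence electrons; S⁺ still has 5 valence electrons; Be⁺ still has 1 valence electron.
All are still removing valence electrons, so compare the +1 ions as you would atoms: IE_2 generally rises across a period (higher Z_eff) and falls down a group (larger shell), subject to the usual subshell exceptions.
Valence configurations: O⁺ [He]2s²2p³, C⁺ [He]2s²2p¹, Si⁺ [Ne]3s²3p¹, S⁺ [Ne]3s²3p³, Be⁺ [He]2s¹.
Approximate IE_2 values (kJ/mol): O 3388, C 2353, Si 1577, S 2252, Be 1757.
Hence IE_2: Si < Be < S < C < O.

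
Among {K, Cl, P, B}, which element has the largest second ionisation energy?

K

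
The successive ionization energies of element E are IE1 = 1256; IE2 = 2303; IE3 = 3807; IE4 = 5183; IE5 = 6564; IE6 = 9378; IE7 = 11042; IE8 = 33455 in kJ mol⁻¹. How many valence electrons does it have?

Look for the largest jump between consecutive ionization energies: IE8/IE7 ≈ 3.0, far larger than any earlier ratio.
That jump marks the point where a core electron is being removed. So the atom has 7 valence electrons.

7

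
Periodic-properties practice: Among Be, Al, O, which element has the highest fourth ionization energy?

Be

Consider each +3 ion: Be³⁺ is already 1 electron into the core; Al³⁺ is the bare [Ne] core; O³⁺ still has 3 valence electrons.
Breaking into a closed-shell core is much more expensive than removing a leftover valence electron — Al and Be have the largest IE_4 here.
The numbers (kJ/mol): Be 21007, Al 11577, O 7469.
Hence IE_4: O < Al < Be.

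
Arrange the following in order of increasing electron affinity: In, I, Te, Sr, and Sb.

Atoms with high Z_eff and room in the valence shell (especially the halogens) have the most exothermic electron affinities.
All lie in period 5, so electron affinity increases left to right.
So from lowest to highest: Sr < In < Sb < Te < I.

Sr, In, Sb, Te, I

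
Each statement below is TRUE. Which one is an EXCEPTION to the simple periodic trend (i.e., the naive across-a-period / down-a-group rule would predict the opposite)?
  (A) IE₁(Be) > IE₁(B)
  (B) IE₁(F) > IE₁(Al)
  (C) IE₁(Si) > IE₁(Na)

The general trend: first ionization energy increases across a period and decreases down a group.
(A) Be (period 2, group 2) vs B (period 2, group 13): the stated order contradicts the simple trend.
(B) F (period 2, group 17) vs Al (period 3, group 13): the stated order agrees with the simple trend.
(C) Si (period 3, group 14) vs Na (period 3, group 1): the stated order agrees with the simple trend.
The exception is (A): removing B's lone 2p electron is easier than breaking Be's filled 2s².

(A)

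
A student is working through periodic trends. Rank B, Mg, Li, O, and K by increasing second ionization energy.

Mg < B < K < O < Li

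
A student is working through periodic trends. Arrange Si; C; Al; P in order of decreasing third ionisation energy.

Consider each +2 ion: Si²⁺ still has 2 valence electrons; C²⁺ still has 2 valence electrons; Al²⁺ still has 1 valence electron; P²⁺ still has 3 valence electrons.
All are still removing valence electrons, so compare the +2 ions as you would atoms: IE_3 generally rises across a period (higher Z_eff) and falls down a group (larger shell), subject to the usual subshell exceptions.
Valence configurations: Si²⁺ [Ne]3s², C²⁺ [He]2s², Al²⁺ [Ne]3s¹, P²⁺ [Ne]3s²3p¹.
P²⁺ loses a lone 3p electron whereas Si²⁺ must break into a filled 3s² pair, so IE_3(Si) > IE_3(P) even though P has the higher nuclear charge.
The numbers (kJ/mol): Si 3232, C 4620, Al 2745, P 2914.
Putting it together, IE_3: Al < P < Si < C.

C, Si, P, Al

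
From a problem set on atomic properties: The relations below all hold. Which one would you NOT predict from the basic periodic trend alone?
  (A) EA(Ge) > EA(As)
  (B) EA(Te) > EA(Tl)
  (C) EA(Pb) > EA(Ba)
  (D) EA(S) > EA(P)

The general trend: electron affinity increases across a period and decreases down a group.
(A) Ge (period 4, group 14) vs As (period 4, group 15): the stated order contradicts the simple trend.
(B) Te (period 5, group 16) vs Tl (period 6, group 13): the stated order agrees with the simple trend.
(C) Pb (period 6, group 14) vs Ba (period 6, group 2): the stated order agrees with the simple trend.
(D) S (period 3, group 16) vs P (period 3, group 15): the stated order agrees with the simple trend.
The exception is (A): adding an electron to As's half-filled 4p³ is unfavourable, so Ge (4p²) has the more exothermic EA.

(A)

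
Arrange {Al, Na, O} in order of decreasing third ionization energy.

Na, O, Al

After 2 electrons have been removed, what remains? Al²⁺ still has 1 valence electron; Na²⁺ is already 1 electron into the core; O²⁺ still has 4 valence electrons.
Pulling an electron out of a noble-gas core costs far more than removing a remaining valence electron, so Na sits at the high end of IE_3.
Valence configurations: Al²⁺ [Ne]3s¹, O²⁺ [He]2s²2p².
Tabulated IE_3 (kJ/mol): Al 2745, Na 6910, O 5300.
Putting it together, IE_3: Al < O < Na.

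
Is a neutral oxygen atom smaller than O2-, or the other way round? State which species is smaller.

Forming O2- adds 2 electrons to O. More electron–electron repulsion in the same shell, with unchanged nuclear charge, lets the cloud expand.
An anion is larger than its parent atom: O2- > O.

O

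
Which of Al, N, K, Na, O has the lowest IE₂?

The second ionization energy removes an electron from the +1 ion. For each element: Al⁺ still has 2 valence electrons; N⁺ still has 4 valence electrons; K⁺ is the bare [Ar] core; Na⁺ is the bare [Ne] core; O⁺ still has 5 valence electrons.
Usually core removal costs more than valence removal, but here the competition is close: a tightly held n=2 valence electron can cost more to remove than an n=3 core electron, so the actual values have to decide it.
Valence configurations: Al⁺ [Ne]3s², N⁺ [He]2s²2p², O⁺ [He]2s²2p³.
Tabulated IE_2 (kJ/mol): Al 1817, N 2856, K 3052, Na 4562, O 3388.
Putting it together, IE_2: Al < N < K < O < Na.

Al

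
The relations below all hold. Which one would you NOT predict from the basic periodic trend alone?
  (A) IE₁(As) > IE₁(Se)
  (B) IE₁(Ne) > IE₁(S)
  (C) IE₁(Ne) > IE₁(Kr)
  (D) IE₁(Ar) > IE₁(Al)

(A)

The general trend: first ionization energy increases across a period and decreases down a group.
(A) As (period 4, group 15) vs Se (period 4, group 16): the stated order contradicts the simple trend.
(B) Ne (period 2, group 18) vs S (period 3, group 16): the stated order agrees with the simple trend.
(C) Ne (period 2, group 18) vs Kr (period 4, group 18): the stated order agrees with the simple trend.
(D) Ar (period 3, group 18) vs Al (period 3, group 13): the stated order agrees with the simple trend.
The exception is (A): Se (4p⁴) ionizes more easily than half-filled As (4p³).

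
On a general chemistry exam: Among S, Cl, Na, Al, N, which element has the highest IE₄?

Al

After 3 electrons have been removed, what remains? S³⁺ still has 3 valence electrons; Cl³⁺ still has 4 valence electrons; Na³⁺ is already 2 electrons into the core; Al³⁺ is the bare [Ne] core; N³⁺ still has 2 valence electrons.
Pulling an electron out of a noble-gas core costs far more than removing a remaining valence electron, so Na and Al sit at the high end of IE_4.
Valence configurations: S³⁺ [Ne]3s²3p¹, Cl³⁺ [Ne]3s²3p², N³⁺ [He]2s².
The numbers (kJ/mol): S 4556, Cl 5159, Na 9543, Al 11577, N 7475.
Putting it together, IE_4: S < Cl < N < Na < Al.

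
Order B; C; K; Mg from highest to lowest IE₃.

The third ionization energy removes an electron from the +2 ion. For each element: B²⁺ still has 1 valence electron; C²⁺ still has 2 valence electrons; K²⁺ is already 1 electron into the core; Mg²⁺ is the bare [Ne] core.
Usually core removal costs more than valence removal, but here the competition is close: a tightly held n=2 valence electron can cost more to remove than an n=3 core electron, so the actual values have to decide it.
Valence configurations: B²⁺ [He]2s¹, C²⁺ [He]2s².
Tabulated IE_3 (kJ/mol): B 3660, C 4620, K 4420, Mg 7733.
Hence IE_3: B < K < C < Mg.

Mg > C > K > B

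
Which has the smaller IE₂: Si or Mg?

After 1 electron has been removed, what remains? Si⁺ still has 3 valence electrons; Mg⁺ still has 1 valence electron.
All are still removing valence electrons, so compare the +1 ions as you would atoms: IE_2 generally rises across a period (higher Z_eff) and falls down a group (larger shell), subject to the usual subshell exceptions.
Valence configurations: Si⁺ [Ne]3s²3p¹, Mg⁺ [Ne]3s¹.
Tabulated IE_2 (kJ/mol): Si 1577, Mg 1451.
So the second ionization energies run Mg < Si.

Mg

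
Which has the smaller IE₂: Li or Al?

Al

The second ionization energy removes an electron from the +1 ion. For each element: Li⁺ is the bare [He] core; Al⁺ still has 2 valence electrons.
Breaking into a closed-shell core is much more expensive than removing a leftover valence electron — Li has the largest IE_2 here.
Approximate IE_2 values (kJ/mol): Li 7298, Al 1817.
Putting it together, IE_2: Al < Li.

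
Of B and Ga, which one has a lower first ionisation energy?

B is in period 2, group 13; Ga is in period 4, group 13.
First ionization energy rises across a period (greater Z_eff holds electrons more tightly) and falls down a group (valence electrons are farther from the nucleus).
All are in group 13, so first ionization energy increases up the group.
So Ga has the lower first ionisation energy (Ga < B).

Ga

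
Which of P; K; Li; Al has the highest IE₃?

Li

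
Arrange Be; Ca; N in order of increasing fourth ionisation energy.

After 3 electrons have been removed, what remains? Be³⁺ is already 1 electron into the core; Ca³⁺ is already 1 electron into the core; N³⁺ still has 2 valence electrons.
Usually core removal costs more than valence removal, but here the competition is close: a tightly held n=2 valence electron can cost more to remove than an n=3 core electron, so the actual values have to decide it.
Tabulated IE_4 (kJ/mol): Be 21007, Ca 6491, N 7475.
So the fourth ionization energies run Ca < N < Be.

Ca < N < Be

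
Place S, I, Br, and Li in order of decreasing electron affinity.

Br, I, S, Li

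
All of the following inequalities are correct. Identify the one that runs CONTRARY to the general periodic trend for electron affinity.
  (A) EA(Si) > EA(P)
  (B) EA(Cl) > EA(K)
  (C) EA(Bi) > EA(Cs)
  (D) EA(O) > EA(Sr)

(A)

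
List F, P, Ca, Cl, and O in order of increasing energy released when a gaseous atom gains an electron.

O is in period 2, group 16; F is in period 2, group 17; P is in period 3, group 15; Cl is in period 3, group 17; Ca is in period 4, group 2.
Adding an electron releases more energy for atoms nearer the top right (short of the noble gases).
Neither a single period nor a single group — weigh both effects.
P > Ca: both effects reinforce here, so P is clearly the higher of the two.
O > P: relative to P, both the across-period and down-group shifts push O's electron affinity up.
F > O: F lies to the right of O in period 2, so the across-period effect alone puts F higher.
Cl > F: this pair runs against the simple trend — see the exception note.
Note the exception: Cl has a higher electron affinity than F, contrary to the simple trend — F's small 2p subshell makes the incoming electron feel strong e⁻–e⁻ repulsion, so Cl actually releases more energy on gaining an electron.
Tabulated electron affinity (kJ/mol): O 141, F 328, P 72, Cl 349, Ca 2.
So from lowest to highest: Ca < P < O < F < Cl.

Ca < P < O < F < Cl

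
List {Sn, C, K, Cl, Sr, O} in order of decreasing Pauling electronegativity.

O > Cl > C > Sn > Sr > K

Electronegativity increases across a period and decreases down a group, tracking effective nuclear charge and atomic size.
These span different periods and groups, so the two trends combine.
Sr > K: period and group pull opposite ways; the across-period shift dominates (0.95 vs 0.82).
Sn > Sr: Sn lies to the right of Sr in period 5, so the across-period effect alone puts Sn higher.
C > Sn: they share group 14; the group trend gives C the larger value.
Cl > C: the two effects oppose for this pair; the across-period effect wins (3.16 vs 2.55).
O > Cl: the two effects oppose for this pair; the down-group effect wins (3.44 vs 3.16).
Tabulated electronegativity (Pauling): C 2.55, O 3.44, Cl 3.16, K 0.82, Sr 0.95, Sn 1.96.
So from highest to lowest: O > Cl > C > Sn > Sr > K.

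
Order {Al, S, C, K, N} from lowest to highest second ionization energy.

Al, S, C, N, K

Consider each +1 ion: Al⁺ still has 2 valence electrons; S⁺ still has 5 valence electrons; C⁺ still has 3 valence electrons; K⁺ is the bare [Ar] core; N⁺ still has 4 valence electrons.
Breaking into a closed-shell core is much more expensive than removing a leftover valence electron — K has the largest IE_2 here.
Valence configurations: Al⁺ [Ne]3s², S⁺ [Ne]3s²3p³, C⁺ [He]2s²2p¹, N⁺ [He]2s²2p².
The numbers (kJ/mol): Al 1817, S 2252, C 2353, K 3052, N 2856.
Hence IE_2: Al < S < C < N < K.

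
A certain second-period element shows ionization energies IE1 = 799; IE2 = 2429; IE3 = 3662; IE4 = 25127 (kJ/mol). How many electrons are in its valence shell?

3

Look for the largest jump between consecutive ionization energies: IE4/IE3 ≈ 6.9, far larger than any earlier ratio.
That jump marks the point where a core electron is being removed. So the atom has 3 valence electrons.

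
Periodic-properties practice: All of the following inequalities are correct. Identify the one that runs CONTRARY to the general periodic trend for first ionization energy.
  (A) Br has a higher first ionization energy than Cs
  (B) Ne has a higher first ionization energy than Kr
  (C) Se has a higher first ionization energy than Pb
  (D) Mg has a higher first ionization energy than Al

The general trend: first ionization energy increases across a period and decreases down a group.
(A) Br (period 4, group 17) vs Cs (period 6, group 1): the stated order agrees with the simple trend.
(B) Ne (period 2, group 18) vs Kr (period 4, group 18): the stated order agrees with the simple trend.
(C) Se (period 4, group 16) vs Pb (period 6, group 14): the stated order agrees with the simple trend.
(D) Mg (period 3, group 2) vs Al (period 3, group 13): the stated order contradicts the simple trend.
The exception is (D): Al's single 3p electron is easier to remove than one from Mg's filled 3s².

(D)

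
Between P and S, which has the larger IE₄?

P

Consider each +3 ion: P³⁺ still has 2 valence electrons; S³⁺ still has 3 valence electrons.
All are still removing valence electrons, so compare the +3 ions as you would atoms: IE_4 generally rises across a period (higher Z_eff) and falls down a group (larger shell), subject to the usual subshell exceptions.
Valence configurations: P³⁺ [Ne]3s², S³⁺ [Ne]3s²3p¹.
S³⁺ loses a lone 3p electron whereas P³⁺ must break into a filled 3s² pair, so IE_4(P) > IE_4(S) even though S has the higher nuclear charge.
Approximate IE_4 values (kJ/mol): P 4964, S 4556.
Putting it together, IE_4: S < P.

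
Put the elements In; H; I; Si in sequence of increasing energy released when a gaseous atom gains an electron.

In < H < Si < I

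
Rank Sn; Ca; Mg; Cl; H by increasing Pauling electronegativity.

Smaller atoms with higher effective nuclear charge are more electronegative.
Here both period and group differ, so the two effects have to be weighed against each other.
Mg > Ca: they share group 2; the group trend gives Mg the larger value.
Sn > Mg: period and group pull opposite ways; the across-period shift dominates (1.96 vs 1.31).
H > Sn: the two effects oppose for this pair; the down-group effect wins (2.20 vs 1.96).
Cl > H: period and group pull opposite ways; the across-period shift dominates (3.16 vs 2.20).
Approximate values (Pauling): H 2.20, Mg 1.31, Cl 3.16, Ca 1.00, Sn 1.96.
So from lowest to highest: Ca < Mg < Sn < H < Cl.

Ca < Mg < Sn < H < Cl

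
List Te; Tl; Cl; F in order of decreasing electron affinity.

F is in period 2, group 17; Cl is in period 3, group 17; Te is in period 5, group 16; Tl is in period 6, group 13.
Adding an electron releases more energy for atoms nearer the top right (short of the noble gases).
Neither a single period nor a single group — weigh both effects.
Te > Tl: both effects reinforce here, so Te is clearly the higher of the two.
F > Te: relative to Te, both the across-period and down-group shifts push F's electron affinity up.
Cl > F: this pair runs against the simple trend — see the exception note.
Note the exception: Cl has a higher electron affinity than F, contrary to the simple trend — F's small 2p subshell makes the incoming electron feel strong e⁻–e⁻ repulsion, so Cl actually releases more energy on gaining an electron.
Approximate values (kJ/mol): F 328, Cl 349, Te 190, Tl 19.
So from highest to lowest: Cl > F > Te > Tl.

Cl, F, Te, Tl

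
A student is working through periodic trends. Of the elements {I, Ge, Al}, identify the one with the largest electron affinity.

I

Adding an electron releases more energy for atoms nearer the top right (short of the noble gases).
Neither a single period nor a single group — weigh both effects.
Ge > Al: the two effects oppose for this pair; the across-period effect wins (119 vs 42 kJ/mol).
I > Ge: period and group pull opposite ways; the across-period shift dominates (295 vs 119 kJ/mol).
For reference (kJ/mol): Al 42, Ge 119, I 295.
The largest electron affinity among these belongs to I.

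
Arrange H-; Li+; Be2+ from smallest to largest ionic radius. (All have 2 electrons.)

All of these have 2 electrons, so size is governed by nuclear charge alone: the more protons, the stronger the pull on the same electron cloud, and the smaller the ion.
Nuclear charges: Be2+ (Z=4), Li+ (Z=3), H- (Z=1).
Smallest to largest: Be2+ < Li+ < H-.

Be2+ < Li+ < H-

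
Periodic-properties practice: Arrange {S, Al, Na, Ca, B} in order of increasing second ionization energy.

Ca < Al < S < B < Na

IE_2 is the cost of taking one more electron from the +1 cation: S⁺ still has 5 valence electrons; Al⁺ still has 2 valence electrons; Na⁺ is the bare [Ne] core; Ca⁺ still has 1 valence electron; B⁺ still has 2 valence electrons.
Breaking into a closed-shell core is much more expensive than removing a leftover valence electron — Na has the largest IE_2 here.
Valence configurations: S⁺ [Ne]3s²3p³, Al⁺ [Ne]3s², Ca⁺ [Ar]4s¹, B⁺ [He]2s².
Tabulated IE_2 (kJ/mol): S 2252, Al 1817, Na 4562, Ca 1145, B 2427.
So the second ionization energies run Ca < Al < S < B < Na.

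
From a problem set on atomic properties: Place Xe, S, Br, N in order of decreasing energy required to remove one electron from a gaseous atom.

N > Xe > Br > S

N is in period 2, group 15; S is in period 3, group 16; Br is in period 4, group 17; Xe is in period 5, group 18.
Across a period the outer electron is held more tightly (higher IE₁); down a group it sits in a higher shell, more shielded, and comes off more easily.
A diagonal step moves right (one effect) and down (the opposite effect) at once.
Br > S: period and group pull opposite ways; the across-period shift dominates (1140 vs 1000 kJ/mol).
Xe > Br: the two effects oppose for this pair; the across-period effect wins (1170 vs 1140 kJ/mol).
N > Xe: period and group pull opposite ways; the down-group shift dominates (1402 vs 1170 kJ/mol).
For reference (kJ/mol): N 1402, S 1000, Br 1140, Xe 1170.
So from highest to lowest: N > Xe > Br > S.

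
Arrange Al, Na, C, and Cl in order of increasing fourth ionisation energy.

Cl, C, Na, Al

Consider each +3 ion: Al³⁺ is the bare [Ne] core; Na³⁺ is already 2 electrons into the core; C³⁺ still has 1 valence electron; Cl³⁺ still has 4 valence electrons.
Breaking into a closed-shell core is much more expensive than removing a leftover valence electron — Na and Al have the largest IE_4 here.
Valence configurations: C³⁺ [He]2s¹, Cl³⁺ [Ne]3s²3p².
Approximate IE_4 values (kJ/mol): Al 11577, Na 9543, C 6223, Cl 5159.
Overall IE_4 order: Cl < C < Na < Al.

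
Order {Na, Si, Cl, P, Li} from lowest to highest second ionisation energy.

After 1 electron has been removed, what remains? Na⁺ is the bare [Ne] core; Si⁺ still has 3 valence electrons; Cl⁺ still has 6 valence electrons; P⁺ still has 4 valence electrons; Li⁺ is the bare [He] core.
Breaking into a closed-shell core is much more expensive than removing a leftover valence electron — Na and Li have the largest IE_2 here.
Valence configurations: Si⁺ [Ne]3s²3p¹, Cl⁺ [Ne]3s²3p⁴, P⁺ [Ne]3s²3p².
The numbers (kJ/mol): Na 4562, Si 1577, Cl 2298, P 1907, Li 7298.
Putting it together, IE_2: Si < P < Cl < Na < Li.

Si < P < Cl < Na < Li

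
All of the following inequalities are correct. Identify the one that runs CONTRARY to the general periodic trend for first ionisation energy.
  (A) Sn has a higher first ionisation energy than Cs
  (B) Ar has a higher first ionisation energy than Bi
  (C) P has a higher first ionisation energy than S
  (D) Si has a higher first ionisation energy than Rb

(C)

The general trend: first ionisation energy increases across a period and decreases down a group.
(A) Sn (period 5, group 14) vs Cs (period 6, group 1): the stated order agrees with the simple trend.
(B) Ar (period 3, group 18) vs Bi (period 6, group 15): the stated order agrees with the simple trend.
(C) P (period 3, group 15) vs S (period 3, group 16): the stated order contradicts the simple trend.
(D) Si (period 3, group 14) vs Rb (period 5, group 1): the stated order agrees with the simple trend.
The exception is (C): S (3p⁴) ionizes more easily than half-filled P (3p³) because the paired 3p electron in S is pushed out by e⁻–e⁻ repulsion.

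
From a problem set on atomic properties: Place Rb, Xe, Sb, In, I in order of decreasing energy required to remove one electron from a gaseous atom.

Xe > I > Sb > In > Rb

Rb is in period 5, group 1; In is in period 5, group 13; Sb is in period 5, group 15; I is in period 5, group 17; Xe is in period 5, group 18.
Removing the outermost electron gets harder across a period and easier down a group.
All lie in period 5, so first ionization energy increases left to right.
So from highest to lowest: Xe > I > Sb > In > Rb.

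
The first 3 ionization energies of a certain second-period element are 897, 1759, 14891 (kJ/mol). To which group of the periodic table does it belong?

Look for the largest jump between consecutive ionization energies: IE3/IE2 ≈ 8.5, far larger than any earlier ratio.
That jump marks the point where a core electron is being removed. So the atom has 2 valence electrons.
A main-group element with 2 valence electrons is in group 2.

Group 2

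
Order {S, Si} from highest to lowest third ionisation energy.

S, Si

IE_3 is the cost of taking one more electron from the +2 cation: S²⁺ still has 4 valence electrons; Si²⁺ still has 2 valence electrons.
All are still removing valence electrons, so compare the +2 ions as you would atoms: IE_3 generally rises across a period (higher Z_eff) and falls down a group (larger shell), subject to the usual subshell exceptions.
Valence configurations: S²⁺ [Ne]3s²3p², Si²⁺ [Ne]3s².
Tabulated IE_3 (kJ/mol): S 3357, Si 3232.
So the third ionization energies run Si < S.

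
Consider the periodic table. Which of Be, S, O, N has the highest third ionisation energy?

Be

Consider each +2 ion: Be²⁺ is the bare [He] core; S²⁺ still has 4 valence electrons; O²⁺ still has 4 valence electrons; N²⁺ still has 3 valence electrons.
Core electrons are held far more tightly than valence electrons, so Be tops the IE_3 order.
Valence configurations: S²⁺ [Ne]3s²3p², O²⁺ [He]2s²2p², N²⁺ [He]2s²2p¹.
Tabulated IE_3 (kJ/mol): Be 14849, S 3357, O 5300, N 4578.
So the third ionization energies run S < N < O < Be.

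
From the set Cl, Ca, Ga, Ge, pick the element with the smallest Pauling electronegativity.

Ca

Smaller atoms with higher effective nuclear charge are more electronegative.
Here both period and group differ, so the two effects have to be weighed against each other.
Ga > Ca: both are in period 4; the period trend gives Ga the larger value.
Ge > Ga: both are in period 4; the period trend gives Ge the larger value.
Cl > Ge: both effects reinforce here, so Cl is clearly the higher of the two.
Tabulated electronegativity (Pauling): Cl 3.16, Ca 1.00, Ga 1.81, Ge 2.01.
The smallest Pauling electronegativity among these belongs to Ca.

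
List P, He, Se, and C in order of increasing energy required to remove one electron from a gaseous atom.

Se < P < C < He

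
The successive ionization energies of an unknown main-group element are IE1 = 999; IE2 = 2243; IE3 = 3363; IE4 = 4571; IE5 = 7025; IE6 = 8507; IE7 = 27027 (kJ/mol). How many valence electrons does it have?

Look for the largest jump between consecutive ionization energies: IE7/IE6 ≈ 3.2, far larger than any earlier ratio.
That jump marks the point where a core electron is being removed. So the atom has 6 valence electrons.

6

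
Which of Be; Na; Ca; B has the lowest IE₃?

B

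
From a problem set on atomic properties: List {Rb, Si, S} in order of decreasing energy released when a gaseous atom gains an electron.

S > Si > Rb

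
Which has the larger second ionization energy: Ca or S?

S

Consider each +1 ion: Ca⁺ still has 1 valence electron; S⁺ still has 5 valence electrons.
All are still removing valence electrons, so compare the +1 ions as you would atoms: IE_2 generally rises across a period (higher Z_eff) and falls down a group (larger shell), subject to the usual subshell exceptions.
Valence configurations: Ca⁺ [Ar]4s¹, S⁺ [Ne]3s²3p³.
Tabulated IE_2 (kJ/mol): Ca 1145, S 2252.
So the second ionization energies run Ca < S.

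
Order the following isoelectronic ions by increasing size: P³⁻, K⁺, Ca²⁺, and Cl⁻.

All of these have 18 electrons, so size is governed by nuclear charge alone: the more protons, the stronger the pull on the same electron cloud, and the smaller the ion.
Nuclear charges: Ca²⁺ (Z=20), K⁺ (Z=19), Cl⁻ (Z=17), P³⁻ (Z=15).
Smallest to largest: Ca²⁺ < K⁺ < Cl⁻ < P³⁻.

Ca²⁺ < K⁺ < Cl⁻ < P³⁻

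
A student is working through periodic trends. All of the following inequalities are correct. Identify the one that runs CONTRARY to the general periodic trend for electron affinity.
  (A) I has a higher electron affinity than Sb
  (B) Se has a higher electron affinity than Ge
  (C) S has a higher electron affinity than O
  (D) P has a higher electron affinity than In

(C)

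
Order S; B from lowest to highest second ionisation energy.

The second ionization energy removes an electron from the +1 ion. For each element: S⁺ still has 5 valence electrons; B⁺ still has 2 valence electrons.
All are still removing valence electrons, so compare the +1 ions as you would atoms: IE_2 generally rises across a period (higher Z_eff) and falls down a group (larger shell), subject to the usual subshell exceptions.
Valence configurations: S⁺ [Ne]3s²3p³, B⁺ [He]2s².
The numbers (kJ/mol): S 2252, B 2427.
Putting it together, IE_2: S < B.

S, B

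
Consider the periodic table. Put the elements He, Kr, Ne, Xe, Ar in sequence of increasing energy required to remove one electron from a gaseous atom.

Xe, Kr, Ar, Ne, He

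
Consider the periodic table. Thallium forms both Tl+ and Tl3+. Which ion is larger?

Tl+

Both ions have Z = 81 protons, but Tl3+ has lost more electrons, so its remaining electrons feel a larger effective nuclear charge per electron and are pulled in more tightly.
Higher positive charge → smaller ion, so Tl+ > Tl3+.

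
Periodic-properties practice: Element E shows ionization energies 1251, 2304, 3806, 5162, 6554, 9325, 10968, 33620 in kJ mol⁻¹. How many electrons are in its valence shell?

7

Look for the largest jump between consecutive ionization energies: IE8/IE7 ≈ 3.1, far larger than any earlier ratio.
That jump marks the point where a core electron is being removed. So the atom has 7 valence electrons.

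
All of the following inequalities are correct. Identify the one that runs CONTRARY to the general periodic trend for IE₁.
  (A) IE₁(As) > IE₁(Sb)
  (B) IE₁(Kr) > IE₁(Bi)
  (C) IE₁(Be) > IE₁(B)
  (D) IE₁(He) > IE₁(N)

(C)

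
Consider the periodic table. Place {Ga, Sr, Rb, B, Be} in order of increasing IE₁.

Be is in period 2, group 2; B is in period 2, group 13; Ga is in period 4, group 13; Rb is in period 5, group 1; Sr is in period 5, group 2.
Removing the outermost electron gets harder across a period and easier down a group.
These span different periods and groups, so the two trends combine.
Sr > Rb: both are in period 5; the period trend gives Sr the larger value.
Ga > Sr: both effects reinforce here, so Ga is clearly the higher of the two.
B > Ga: they share group 13; the group trend gives B the larger value.
Be > B: this pair runs against the simple trend — see the exception note.
Note the exception: Be has a higher first ionization energy than B, contrary to the simple trend — removing B's lone 2p electron is easier than breaking Be's filled 2s².
Approximate values (kJ/mol): Be 900, B 801, Ga 579, Rb 403, Sr 550.
So from lowest to highest: Rb < Sr < Ga < B < Be.

Rb, Sr, Ga, B, Be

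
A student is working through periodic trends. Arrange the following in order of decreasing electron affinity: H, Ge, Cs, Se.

H is in period 1, group 1; Ge is in period 4, group 14; Se is in period 4, group 16; Cs is in period 6, group 1.
Adding an electron releases more energy for atoms nearer the top right (short of the noble gases).
These span different periods and groups, so the two trends combine.
H > Cs: H sits above Cs in group 1, so the down-group effect alone puts H higher.
Ge > H: period and group pull opposite ways; the across-period shift dominates (119 vs 73 kJ/mol).
Se > Ge: both are in period 4; the period trend gives Se the larger value.
Tabulated electron affinity (kJ/mol): H 73, Ge 119, Se 195, Cs 46.
So from highest to lowest: Se > Ge > H > Cs.

Se > Ge > H > Cs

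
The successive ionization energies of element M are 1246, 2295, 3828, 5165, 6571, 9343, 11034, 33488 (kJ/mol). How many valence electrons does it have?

7

Look for the largest jump between consecutive ionization energies: IE8/IE7 ≈ 3.0, far larger than any earlier ratio.
That jump marks the point where a core electron is being removed. So the atom has 7 valence electrons.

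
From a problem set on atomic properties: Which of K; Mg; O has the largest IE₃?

Consider each +2 ion: K²⁺ is already 1 electron into the core; Mg²⁺ is the bare [Ne] core; O²⁺ still has 4 valence electrons.
Usually core removal costs more than valence removal, but here the competition is close: a tightly held n=2 valence electron can cost more to remove than an n=3 core electron, so the actual values have to decide it.
Tabulated IE_3 (kJ/mol): K 4420, Mg 7733, O 5300.
Putting it together, IE_3: K < O < Mg.

Mg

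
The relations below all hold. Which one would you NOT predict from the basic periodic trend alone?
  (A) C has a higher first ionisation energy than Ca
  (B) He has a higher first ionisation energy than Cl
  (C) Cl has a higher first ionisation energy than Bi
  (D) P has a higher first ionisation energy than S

The general trend: first ionisation energy increases across a period and decreases down a group.
(A) C (period 2, group 14) vs Ca (period 4, group 2): the stated order agrees with the simple trend.
(B) He (period 1, group 18) vs Cl (period 3, group 17): the stated order agrees with the simple trend.
(C) Cl (period 3, group 17) vs Bi (period 6, group 15): the stated order agrees with the simple trend.
(D) P (period 3, group 15) vs S (period 3, group 16): the stated order contradicts the simple trend.
The exception is (D): S (3p⁴) ionizes more easily than half-filled P (3p³) because the paired 3p electron in S is pushed out by e⁻–e⁻ repulsion.

(D)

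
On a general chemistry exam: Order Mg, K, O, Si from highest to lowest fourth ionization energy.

Mg > O > K > Si

IE_4 is the cost of taking one more electron from the +3 cation: Mg³⁺ is already 1 electron into the core; K³⁺ is already 2 electrons into the core; O³⁺ still has 3 valence electrons; Si³⁺ still has 1 valence electron.
Usually core removal costs more than valence removal, but here the competition is close: a tightly held n=2 valence electron can cost more to remove than an n=3 core electron, so the actual values have to decide it.
Valence configurations: O³⁺ [He]2s²2p¹, Si³⁺ [Ne]3s¹.
Tabulated IE_4 (kJ/mol): Mg 10543, K 5877, O 7469, Si 4356.
Overall IE_4 order: Si < K < O < Mg.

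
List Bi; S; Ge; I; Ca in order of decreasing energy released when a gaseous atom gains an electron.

I > S > Ge > Bi > Ca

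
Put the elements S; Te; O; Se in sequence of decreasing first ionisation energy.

O is in period 2, group 16; S is in period 3, group 16; Se is in period 4, group 16; Te is in period 5, group 16.
Removing the outermost electron gets harder across a period and easier down a group.
All are in group 16, so first ionization energy increases up the group.
So from highest to lowest: O > S > Se > Te.

O > S > Se > Te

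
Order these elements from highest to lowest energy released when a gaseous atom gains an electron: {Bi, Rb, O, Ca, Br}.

Br, O, Bi, Rb, Ca

O is in period 2, group 16; Ca is in period 4, group 2; Br is in period 4, group 17; Rb is in period 5, group 1; Bi is in period 6, group 15.
Adding an electron releases more energy for atoms nearer the top right (short of the noble gases).
Here both period and group differ, so the two effects have to be weighed against each other.
Rb > Ca: this pair runs against the simple trend — see the exception note.
Bi > Rb: period and group pull opposite ways; the across-period shift dominates (91 vs 47 kJ/mol).
O > Bi: relative to Bi, both the across-period and down-group shifts push O's electron affinity up.
Br > O: period and group pull opposite ways; the across-period shift dominates (325 vs 141 kJ/mol).
Note the exception: Rb has a higher electron affinity than Ca, contrary to the simple trend — adding an electron to Ca (ns²) has to open a new, higher-energy np subshell, which is unfavourable.
Approximate values (kJ/mol): O 141, Ca 2, Br 325, Rb 47, Bi 91.
So from highest to lowest: Br > O > Bi > Rb > Ca.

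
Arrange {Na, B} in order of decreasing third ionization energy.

Na > B

IE_3 is the cost of taking one more electron from the +2 cation: Na²⁺ is already 1 electron into the core; B²⁺ still has 1 valence electron.
Breaking into a closed-shell core is much more expensive than removing a leftover valence electron — Na has the largest IE_3 here.
Tabulated IE_3 (kJ/mol): Na 6910, B 3660.
Putting it together, IE_3: B < Na.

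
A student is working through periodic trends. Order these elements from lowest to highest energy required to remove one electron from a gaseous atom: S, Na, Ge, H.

Na < Ge < S < H

H is in period 1, group 1; Na is in period 3, group 1; S is in period 3, group 16; Ge is in period 4, group 14.
Removing the outermost electron gets harder across a period and easier down a group.
Here both period and group differ, so the two effects have to be weighed against each other.
Ge > Na: the two effects oppose for this pair; the across-period effect wins (762 vs 496 kJ/mol).
S > Ge: both effects reinforce here, so S is clearly the higher of the two.
H > S: period and group pull opposite ways; the down-group shift dominates (1312 vs 1000 kJ/mol).
For reference (kJ/mol): H 1312, Na 496, S 1000, Ge 762.
So from lowest to highest: Na < Ge < S < H.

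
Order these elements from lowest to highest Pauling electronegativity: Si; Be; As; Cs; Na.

Cs < Na < Be < Si < As

Be is in period 2, group 2; Na is in period 3, group 1; Si is in period 3, group 14; As is in period 4, group 15; Cs is in period 6, group 1.
Smaller atoms with higher effective nuclear charge are more electronegative.
Here both period and group differ, so the two effects have to be weighed against each other.
Na > Cs: they share group 1; the group trend gives Na the larger value.
Be > Na: relative to Na, both the across-period and down-group shifts push Be's electronegativity up.
Si > Be: period and group pull opposite ways; the across-period shift dominates (1.90 vs 1.57).
As > Si: the two effects oppose for this pair; the across-period effect wins (2.18 vs 1.90).
Approximate values (Pauling): Be 1.57, Na 0.93, Si 1.90, As 2.18, Cs 0.79.
So from lowest to highest: Cs < Na < Be < Si < As.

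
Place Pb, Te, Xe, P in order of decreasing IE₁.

Removing the outermost electron gets harder across a period and easier down a group.
These span different periods and groups, so the two trends combine.
Te > Pb: relative to Pb, both the across-period and down-group shifts push Te's first ionization energy up.
P > Te: the two effects oppose for this pair; the down-group effect wins (1012 vs 869 kJ/mol).
Xe > P: the two effects oppose for this pair; the across-period effect wins (1170 vs 1012 kJ/mol).
For reference (kJ/mol): P 1012, Te 869, Xe 1170, Pb 716.
So from highest to lowest: Xe > P > Te > Pb.

Xe > P > Te > Pb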